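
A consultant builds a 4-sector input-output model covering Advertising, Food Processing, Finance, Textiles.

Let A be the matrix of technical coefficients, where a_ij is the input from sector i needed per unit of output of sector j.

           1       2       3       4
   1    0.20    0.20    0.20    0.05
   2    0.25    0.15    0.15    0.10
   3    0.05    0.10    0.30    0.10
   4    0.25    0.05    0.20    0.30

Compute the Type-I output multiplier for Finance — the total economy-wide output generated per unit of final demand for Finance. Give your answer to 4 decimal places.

m_3 = 3.5286

I − A =
  [   0.80    -0.20    -0.20    -0.05]
  [  -0.25     0.85    -0.15    -0.10]
  [  -0.05    -0.10     0.70    -0.10]
  [  -0.25    -0.05    -0.20     0.70]
Compute the cofactors C_ij = (−1)^(i+j)·(3×3 minor ij) of I−A; the adjugate is their transpose:
adj(I−A) = Cᵀ =
  [ 0.382750   0.111750   0.151875   0.065000]
  [ 0.145000   0.354750   0.140625   0.081125]
  [ 0.072000   0.070875   0.420750   0.075375]
  [ 0.167625   0.085500   0.184500   0.414000]
det(I−A) = Σ_j (I−A)_1j·C_1j = (0.80)(0.382750) + (-0.20)(0.145000) + (-0.20)(0.072000) + (-0.05)(0.167625) = 0.25441875
(I − A)⁻¹ = adj(I−A) / det(I−A) ≈
  [   1.50441     0.43924     0.59695     0.25548]
  [   0.56993     1.39435     0.55273     0.31886]
  [   0.28300     0.27858     1.65377     0.29626]
  [   0.65885     0.33606     0.72518     1.62724]
The output multiplier for sector j is the column-j sum of the Leontief inverse (I − A)⁻¹ = adj(I−A) / det(I−A).
Column 3 of adj(I−A): (0.151875, 0.140625, 0.420750, 0.184500); det(I−A) = 0.25441875.
m_3 = (0.151875 + 0.140625 + 0.420750 + 0.184500) / 0.25441875 = 0.89775 / 0.25441875 ≈ 3.5286.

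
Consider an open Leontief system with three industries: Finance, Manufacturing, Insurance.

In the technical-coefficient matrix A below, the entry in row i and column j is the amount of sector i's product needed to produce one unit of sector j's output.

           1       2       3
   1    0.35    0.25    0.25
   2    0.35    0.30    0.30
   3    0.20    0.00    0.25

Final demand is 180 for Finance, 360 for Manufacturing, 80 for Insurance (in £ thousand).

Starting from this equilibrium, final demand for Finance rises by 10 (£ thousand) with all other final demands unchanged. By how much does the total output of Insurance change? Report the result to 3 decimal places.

I − A =
  [   0.65    -0.25    -0.25]
  [  -0.35     0.70    -0.30]
  [  -0.20     0.00     0.75]
Cofactors of I−A, C_ij = (−1)^(i+j)·(minor ij) (rows/columns in the sector order above):
  C_11 = (0.70)(0.75) − (-0.30)(0.00) = 0.5250
  C_12 = −[(-0.35)(0.75) − (-0.30)(-0.20)] = 0.3225
  C_13 = (-0.35)(0.00) − (0.70)(-0.20) = 0.1400
  C_21 = −[(-0.25)(0.75) − (-0.25)(0.00)] = 0.1875
  C_22 = (0.65)(0.75) − (-0.25)(-0.20) = 0.4375
  C_23 = −[(0.65)(0.00) − (-0.25)(-0.20)] = 0.0500
  C_31 = (-0.25)(-0.30) − (-0.25)(0.70) = 0.2500
  C_32 = −[(0.65)(-0.30) − (-0.25)(-0.35)] = 0.2825
  C_33 = (0.65)(0.70) − (-0.25)(-0.35) = 0.3675
det(I−A) = Σ_j (I−A)_1j·C_1j = (0.65)(0.5250) + (-0.25)(0.3225) + (-0.25)(0.1400) = 0.225625
adj(I−A) = Cᵀ =
  [ 0.5250   0.1875   0.2500]
  [ 0.3225   0.4375   0.2825]
  [ 0.1400   0.0500   0.3675]
(I − A)⁻¹ = adj(I−A) / det(I−A) ≈
  [   2.3269     0.8310     1.1080]
  [   1.4294     1.9391     1.2521]
  [   0.6205     0.2216     1.6288]
Δx = (I − A)⁻¹ Δd with Δd having +10 in the Finance component and 0 elsewhere.
So Δx_3 = L_31 · (+10), where L_31 = adj(I−A)_31 / det(I−A) = 0.1400 / 0.225625.
Δx_3 = 0.1400 × (+10) / 0.225625 = 1.40 / 0.225625 ≈ 6.205.

Δx_3 = 6.205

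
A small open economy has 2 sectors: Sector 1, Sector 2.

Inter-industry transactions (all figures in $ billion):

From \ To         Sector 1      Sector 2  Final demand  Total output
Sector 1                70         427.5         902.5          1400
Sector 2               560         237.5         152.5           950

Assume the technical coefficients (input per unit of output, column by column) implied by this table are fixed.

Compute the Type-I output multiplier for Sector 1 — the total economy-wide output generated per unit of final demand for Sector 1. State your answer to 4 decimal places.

Technical coefficients a_ij = z_ij / X_j:
  a_11 = 70/1400 = 0.05, a_21 = 560/1400 = 0.40
  a_12 = 427.5/950 = 0.45, a_22 = 237.5/950 = 0.25
I − A =
  [   0.95    -0.45]
  [  -0.40     0.75]
det(I−A) = (0.95)(0.75) − (-0.45)(-0.40) = 0.5325
adj(I−A) = [[0.75, 0.45], [0.40, 0.95]]
(I − A)⁻¹ = adj(I−A) / det(I−A) ≈
  [   1.40845     0.84507]
  [   0.75117     1.78404]
The output multiplier for sector j is the column-j sum of the Leontief inverse (I − A)⁻¹ = adj(I−A) / det(I−A).
Column 1 of adj(I−A): (0.75, 0.40); det(I−A) = 0.5325.
m_1 = (0.75 + 0.40) / 0.5325 = 1.15 / 0.5325 ≈ 2.1596.

m_1 = 2.1596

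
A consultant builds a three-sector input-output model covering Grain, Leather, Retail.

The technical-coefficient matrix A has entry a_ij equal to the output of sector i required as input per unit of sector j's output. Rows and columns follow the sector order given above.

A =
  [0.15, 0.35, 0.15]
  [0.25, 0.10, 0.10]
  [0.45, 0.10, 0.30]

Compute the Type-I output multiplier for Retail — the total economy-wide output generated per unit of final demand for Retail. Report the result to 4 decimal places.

m_R = 2.5162

I − A =
  [   0.85    -0.35    -0.15]
  [  -0.25     0.90    -0.10]
  [  -0.45    -0.10     0.70]
Cofactors of I−A, C_ij = (−1)^(i+j)·(minor ij) (rows/columns in the sector order above):
  C_11 = (0.90)(0.70) − (-0.10)(-0.10) = 0.6200
  C_12 = −[(-0.25)(0.70) − (-0.10)(-0.45)] = 0.2200
  C_13 = (-0.25)(-0.10) − (0.90)(-0.45) = 0.4300
  C_21 = −[(-0.35)(0.70) − (-0.15)(-0.10)] = 0.2600
  C_22 = (0.85)(0.70) − (-0.15)(-0.45) = 0.5275
  C_23 = −[(0.85)(-0.10) − (-0.35)(-0.45)] = 0.2425
  C_31 = (-0.35)(-0.10) − (-0.15)(0.90) = 0.1700
  C_32 = −[(0.85)(-0.10) − (-0.15)(-0.25)] = 0.1225
  C_33 = (0.85)(0.90) − (-0.35)(-0.25) = 0.6775
det(I−A) = Σ_j (I−A)_1j·C_1j = (0.85)(0.6200) + (-0.35)(0.2200) + (-0.15)(0.4300) = 0.3855
adj(I−A) = Cᵀ =
  [ 0.6200   0.2600   0.1700]
  [ 0.2200   0.5275   0.1225]
  [ 0.4300   0.2425   0.6775]
(I − A)⁻¹ = adj(I−A) / det(I−A) ≈
  [   1.60830     0.67445     0.44099]
  [   0.57069     1.36835     0.31777]
  [   1.11543     0.62905     1.75746]
The output multiplier for sector j is the column-j sum of the Leontief inverse (I − A)⁻¹ = adj(I−A) / det(I−A).
Column R of adj(I−A): (0.1700, 0.1225, 0.6775); det(I−A) = 0.3855.
m_R = (0.1700 + 0.1225 + 0.6775) / 0.3855 = 0.97 / 0.3855 ≈ 2.5162.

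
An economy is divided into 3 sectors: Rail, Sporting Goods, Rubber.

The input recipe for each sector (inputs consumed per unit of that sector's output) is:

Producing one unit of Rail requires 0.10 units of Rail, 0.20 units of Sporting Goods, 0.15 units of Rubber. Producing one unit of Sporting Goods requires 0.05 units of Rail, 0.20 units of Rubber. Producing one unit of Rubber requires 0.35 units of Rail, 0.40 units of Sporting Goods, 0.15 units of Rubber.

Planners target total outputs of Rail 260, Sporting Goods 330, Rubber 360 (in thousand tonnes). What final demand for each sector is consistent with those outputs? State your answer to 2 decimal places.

d_1 = 91.50, d_2 = 134.00, d_3 = 201.00

I − A =
  [   0.90    -0.05    -0.35]
  [  -0.20     1.00    -0.40]
  [  -0.15    -0.20     0.85]
d = (I − A) x:
  d_1 = (+0.90)·260 + (-0.05)·330 + (-0.35)·360 = 91.50
  d_2 = (-0.20)·260 + (+1.00)·330 + (-0.40)·360 = 134.00
  d_3 = (-0.15)·260 + (-0.20)·330 + (+0.85)·360 = 201.00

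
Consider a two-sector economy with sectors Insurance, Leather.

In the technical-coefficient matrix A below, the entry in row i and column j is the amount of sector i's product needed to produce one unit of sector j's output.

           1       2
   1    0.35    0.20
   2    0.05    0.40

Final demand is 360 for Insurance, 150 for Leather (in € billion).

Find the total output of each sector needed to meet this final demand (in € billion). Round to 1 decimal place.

I − A =
  [   0.65    -0.20]
  [  -0.05     0.60]
det(I−A) = (0.65)(0.60) − (-0.20)(-0.05) = 0.3800
adj(I−A) = [[0.60, 0.20], [0.05, 0.65]]
(I − A)⁻¹ = adj(I−A) / det(I−A) ≈
  [   1.5789     0.5263]
  [   0.1316     1.7105]
x = (I − A)⁻¹ d = adj(I−A)·d / det(I−A), with det(I−A) = 0.3800:
  x_1 = (0.60·360 + 0.20·150) / 0.3800 = 246.00 / 0.3800 ≈ 647.4
  x_2 = (0.05·360 + 0.65·150) / 0.3800 = 115.50 / 0.3800 ≈ 303.9

x_1 = 647.4, x_2 = 303.9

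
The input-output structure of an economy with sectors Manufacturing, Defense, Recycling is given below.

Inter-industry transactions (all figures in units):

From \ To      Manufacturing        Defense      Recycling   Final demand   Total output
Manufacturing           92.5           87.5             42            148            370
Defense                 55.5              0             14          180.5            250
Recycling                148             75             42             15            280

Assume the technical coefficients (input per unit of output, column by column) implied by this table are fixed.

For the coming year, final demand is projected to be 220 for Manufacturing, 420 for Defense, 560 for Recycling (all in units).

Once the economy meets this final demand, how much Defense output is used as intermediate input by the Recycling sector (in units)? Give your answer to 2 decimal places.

Technical coefficients a_ij = z_ij / X_j:
  a_11 = 92.5/370 = 0.25, a_21 = 55.5/370 = 0.15, a_31 = 148/370 = 0.40
  a_12 = 87.5/250 = 0.35, a_22 = 0/250 = 0.00, a_32 = 75/250 = 0.30
  a_13 = 42/280 = 0.15, a_23 = 14/280 = 0.05, a_33 = 42/280 = 0.15
I − A =
  [   0.75    -0.35    -0.15]
  [  -0.15     1.00    -0.05]
  [  -0.40    -0.30     0.85]
Cofactors of I−A, C_ij = (−1)^(i+j)·(minor ij) (rows/columns in the sector order above):
  C_11 = (1.00)(0.85) − (-0.05)(-0.30) = 0.8350
  C_12 = −[(-0.15)(0.85) − (-0.05)(-0.40)] = 0.1475
  C_13 = (-0.15)(-0.30) − (1.00)(-0.40) = 0.4450
  C_21 = −[(-0.35)(0.85) − (-0.15)(-0.30)] = 0.3425
  C_22 = (0.75)(0.85) − (-0.15)(-0.40) = 0.5775
  C_23 = −[(0.75)(-0.30) − (-0.35)(-0.40)] = 0.3650
  C_31 = (-0.35)(-0.05) − (-0.15)(1.00) = 0.1675
  C_32 = −[(0.75)(-0.05) − (-0.15)(-0.15)] = 0.0600
  C_33 = (0.75)(1.00) − (-0.35)(-0.15) = 0.6975
det(I−A) = Σ_j (I−A)_1j·C_1j = (0.75)(0.8350) + (-0.35)(0.1475) + (-0.15)(0.4450) = 0.507875
adj(I−A) = Cᵀ =
  [ 0.8350   0.3425   0.1675]
  [ 0.1475   0.5775   0.0600]
  [ 0.4450   0.3650   0.6975]
(I − A)⁻¹ = adj(I−A) / det(I−A) ≈
  [   1.6441     0.6744     0.3298]
  [   0.2904     1.1371     0.1181]
  [   0.8762     0.7187     1.3734]
First solve x = (I − A)⁻¹ d = adj(I−A)·d / det(I−A); in particular x_3 = (0.4450·220 + 0.3650·420 + 0.6975·560) / 0.507875 = 641.80 / 0.507875 ≈ 1263.6968.
Intermediate flow from 2 to 3: z_23 = a_23 · x_3 = 0.05 × 641.80 / 0.507875 = 32.09 / 0.507875 ≈ 63.18.

z_23 = 63.18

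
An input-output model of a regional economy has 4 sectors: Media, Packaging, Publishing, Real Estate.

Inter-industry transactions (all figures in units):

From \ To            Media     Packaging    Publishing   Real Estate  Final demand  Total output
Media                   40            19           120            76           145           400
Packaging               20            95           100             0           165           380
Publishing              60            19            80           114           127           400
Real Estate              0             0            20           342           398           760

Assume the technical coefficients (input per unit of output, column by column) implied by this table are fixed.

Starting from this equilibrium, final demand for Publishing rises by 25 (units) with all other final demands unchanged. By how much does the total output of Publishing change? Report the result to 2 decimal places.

Technical coefficients a_ij = z_ij / X_j:
  a_11 = 40/400 = 0.10, a_21 = 20/400 = 0.05, a_31 = 60/400 = 0.15, a_41 = 0/400 = 0.00
  a_12 = 19/380 = 0.05, a_22 = 95/380 = 0.25, a_32 = 19/380 = 0.05, a_42 = 0/380 = 0.00
  a_13 = 120/400 = 0.30, a_23 = 100/400 = 0.25, a_33 = 80/400 = 0.20, a_43 = 20/400 = 0.05
  a_14 = 76/760 = 0.10, a_24 = 0/760 = 0.00, a_34 = 114/760 = 0.15, a_44 = 342/760 = 0.45
I − A =
  [   0.90    -0.05    -0.30    -0.10]
  [  -0.05     0.75    -0.25     0.00]
  [  -0.15    -0.05     0.80    -0.15]
  [   0.00     0.00    -0.05     0.55]
Compute the cofactors C_ij = (−1)^(i+j)·(3×3 minor ij) of I−A; the adjugate is their transpose:
adj(I−A) = Cᵀ =
  [ 0.317500   0.030125   0.134375   0.094375]
  [ 0.042250   0.363750   0.132250   0.043750]
  [ 0.063250   0.028875   0.369875   0.112375]
  [ 0.005750   0.002625   0.033625   0.490375]
det(I−A) = Σ_j (I−A)_1j·C_1j = (0.90)(0.317500) + (-0.05)(0.042250) + (-0.30)(0.063250) + (-0.10)(0.005750) = 0.2640875
(I − A)⁻¹ = adj(I−A) / det(I−A) ≈
  [   1.2023     0.1141     0.5088     0.3574]
  [   0.1600     1.3774     0.5008     0.1657]
  [   0.2395     0.1093     1.4006     0.4255]
  [   0.0218     0.0099     0.1273     1.8569]
Δx = (I − A)⁻¹ Δd with Δd having +25 in the Publishing component and 0 elsewhere.
So Δx_3 = L_33 · (+25), where L_33 = adj(I−A)_33 / det(I−A) = 0.369875 / 0.2640875.
Δx_3 = 0.369875 × (+25) / 0.2640875 = 9.246875 / 0.2640875 ≈ 35.01.

Δx_3 = 35.01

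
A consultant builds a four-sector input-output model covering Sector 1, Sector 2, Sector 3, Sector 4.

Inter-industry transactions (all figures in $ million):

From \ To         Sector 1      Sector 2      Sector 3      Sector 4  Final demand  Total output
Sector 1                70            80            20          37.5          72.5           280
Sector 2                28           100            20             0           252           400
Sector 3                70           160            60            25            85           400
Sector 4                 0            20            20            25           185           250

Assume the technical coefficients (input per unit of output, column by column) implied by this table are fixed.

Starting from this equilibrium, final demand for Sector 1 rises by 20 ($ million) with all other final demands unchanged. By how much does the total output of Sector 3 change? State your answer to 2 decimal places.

Δx_3 = 10.70

Technical coefficients a_ij = z_ij / X_j:
  a_11 = 70/280 = 0.25, a_21 = 28/280 = 0.10, a_31 = 70/280 = 0.25, a_41 = 0/280 = 0.00
  a_12 = 80/400 = 0.20, a_22 = 100/400 = 0.25, a_32 = 160/400 = 0.40, a_42 = 20/400 = 0.05
  a_13 = 20/400 = 0.05, a_23 = 20/400 = 0.05, a_33 = 60/400 = 0.15, a_43 = 20/400 = 0.05
  a_14 = 37.5/250 = 0.15, a_24 = 0/250 = 0.00, a_34 = 25/250 = 0.10, a_44 = 25/250 = 0.10
I − A =
  [   0.75    -0.20    -0.05    -0.15]
  [  -0.10     0.75    -0.05     0.00]
  [  -0.25    -0.40     0.85    -0.10]
  [   0.00    -0.05    -0.05     0.90]
Compute the cofactors C_ij = (−1)^(i+j)·(3×3 minor ij) of I−A; the adjugate is their transpose:
adj(I−A) = Cᵀ =
  [ 0.551750   0.179625   0.048750   0.097375]
  [ 0.087250   0.556875   0.039000   0.018875]
  [ 0.205250   0.320625   0.487500   0.088375]
  [ 0.016250   0.048750   0.029250   0.432250]
det(I−A) = Σ_j (I−A)_1j·C_1j = (0.75)(0.551750) + (-0.20)(0.087250) + (-0.05)(0.205250) + (-0.15)(0.016250) = 0.3836625
(I − A)⁻¹ = adj(I−A) / det(I−A) ≈
  [   1.4381     0.4682     0.1271     0.2538]
  [   0.2274     1.4515     0.1017     0.0492]
  [   0.5350     0.8357     1.2706     0.2303]
  [   0.0424     0.1271     0.0762     1.1266]
Δx = (I − A)⁻¹ Δd with Δd having +20 in the Sector 1 component and 0 elsewhere.
So Δx_3 = L_31 · (+20), where L_31 = adj(I−A)_31 / det(I−A) = 0.205250 / 0.3836625.
Δx_3 = 0.205250 × (+20) / 0.3836625 = 4.105 / 0.3836625 ≈ 10.70.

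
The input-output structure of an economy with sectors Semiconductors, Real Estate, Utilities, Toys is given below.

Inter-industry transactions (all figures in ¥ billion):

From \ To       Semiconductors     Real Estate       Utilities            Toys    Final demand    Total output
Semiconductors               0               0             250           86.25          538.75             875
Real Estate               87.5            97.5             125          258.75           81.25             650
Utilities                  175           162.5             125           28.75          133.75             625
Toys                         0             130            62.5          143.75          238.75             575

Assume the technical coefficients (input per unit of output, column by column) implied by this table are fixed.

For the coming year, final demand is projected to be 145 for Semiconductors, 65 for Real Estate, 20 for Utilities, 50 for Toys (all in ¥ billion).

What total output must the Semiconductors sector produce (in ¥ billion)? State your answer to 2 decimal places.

x_1 = 231.09

Technical coefficients a_ij = z_ij / X_j:
  a_11 = 0/875 = 0.00, a_21 = 87.5/875 = 0.10, a_31 = 175/875 = 0.20, a_41 = 0/875 = 0.00
  a_12 = 0/650 = 0.00, a_22 = 97.5/650 = 0.15, a_32 = 162.5/650 = 0.25, a_42 = 130/650 = 0.20
  a_13 = 250/625 = 0.40, a_23 = 125/625 = 0.20, a_33 = 125/625 = 0.20, a_43 = 62.5/625 = 0.10
  a_14 = 86.25/575 = 0.15, a_24 = 258.75/575 = 0.45, a_34 = 28.75/575 = 0.05, a_44 = 143.75/575 = 0.25
I − A =
  [   1.00     0.00    -0.40    -0.15]
  [  -0.10     0.85    -0.20    -0.45]
  [  -0.20    -0.25     0.80    -0.05]
  [   0.00    -0.20    -0.10     0.75]
Compute the cofactors C_ij = (−1)^(i+j)·(3×3 minor ij) of I−A; the adjugate is their transpose:
adj(I−A) = Cᵀ =
  [ 0.38300   0.10675   0.23775   0.15650]
  [ 0.09850   0.53200   0.22650   0.35400]
  [ 0.12925   0.20350   0.54450   0.18425]
  [ 0.04350   0.16900   0.13300   0.55200]
det(I−A) = Σ_j (I−A)_1j·C_1j = (1.00)(0.38300) + (0.00)(0.09850) + (-0.40)(0.12925) + (-0.15)(0.04350) = 0.324775
(I − A)⁻¹ = adj(I−A) / det(I−A) ≈
  [   1.1793     0.3287     0.7320     0.4819]
  [   0.3033     1.6381     0.6974     1.0900]
  [   0.3980     0.6266     1.6765     0.5673]
  [   0.1339     0.5204     0.4095     1.6996]
x = (I − A)⁻¹ d = adj(I−A)·d / det(I−A), with det(I−A) = 0.324775:
  x_1 = (0.38300·145 + 0.10675·65 + 0.23775·20 + 0.15650·50) / 0.324775 = 75.05375 / 0.324775 ≈ 231.09
  x_2 = (0.09850·145 + 0.53200·65 + 0.22650·20 + 0.35400·50) / 0.324775 = 71.0925 / 0.324775 ≈ 218.90
  x_3 = (0.12925·145 + 0.20350·65 + 0.54450·20 + 0.18425·50) / 0.324775 = 52.07125 / 0.324775 ≈ 160.33
  x_4 = (0.04350·145 + 0.16900·65 + 0.13300·20 + 0.55200·50) / 0.324775 = 47.5525 / 0.324775 ≈ 146.42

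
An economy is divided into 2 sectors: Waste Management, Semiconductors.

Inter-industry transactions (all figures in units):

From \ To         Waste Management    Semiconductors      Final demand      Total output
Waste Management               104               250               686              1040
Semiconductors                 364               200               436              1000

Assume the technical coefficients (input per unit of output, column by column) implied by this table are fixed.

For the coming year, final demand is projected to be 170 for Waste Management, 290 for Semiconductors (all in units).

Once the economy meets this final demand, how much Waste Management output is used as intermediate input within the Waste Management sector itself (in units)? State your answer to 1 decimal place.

Technical coefficients a_ij = z_ij / X_j:
  a_WW = 104/1040 = 0.10, a_SW = 364/1040 = 0.35
  a_WS = 250/1000 = 0.25, a_SS = 200/1000 = 0.20
I − A =
  [   0.90    -0.25]
  [  -0.35     0.80]
det(I−A) = (0.90)(0.80) − (-0.25)(-0.35) = 0.6325
adj(I−A) = [[0.80, 0.25], [0.35, 0.90]]
(I − A)⁻¹ = adj(I−A) / det(I−A) ≈
  [   1.2648     0.3953]
  [   0.5534     1.4229]
First solve x = (I − A)⁻¹ d = adj(I−A)·d / det(I−A); in particular x_W = (0.80·170 + 0.25·290) / 0.6325 = 208.50 / 0.6325 ≈ 329.644.
Intermediate flow from W to W: z_WW = a_WW · x_W = 0.10 × 208.50 / 0.6325 = 20.85 / 0.6325 ≈ 33.0.

z_WW = 33.0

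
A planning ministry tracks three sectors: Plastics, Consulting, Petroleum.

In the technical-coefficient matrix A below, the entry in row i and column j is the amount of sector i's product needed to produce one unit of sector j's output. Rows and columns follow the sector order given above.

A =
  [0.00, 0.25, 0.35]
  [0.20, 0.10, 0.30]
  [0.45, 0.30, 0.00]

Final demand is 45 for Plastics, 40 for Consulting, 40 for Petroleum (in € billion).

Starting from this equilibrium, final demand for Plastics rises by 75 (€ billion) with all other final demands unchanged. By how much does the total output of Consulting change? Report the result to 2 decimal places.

Δx_2 = 44.59

I − A =
  [   1.00    -0.25    -0.35]
  [  -0.20     0.90    -0.30]
  [  -0.45    -0.30     1.00]
Cofactors of I−A, C_ij = (−1)^(i+j)·(minor ij) (rows/columns in the sector order above):
  C_11 = (0.90)(1.00) − (-0.30)(-0.30) = 0.8100
  C_12 = −[(-0.20)(1.00) − (-0.30)(-0.45)] = 0.3350
  C_13 = (-0.20)(-0.30) − (0.90)(-0.45) = 0.4650
  C_21 = −[(-0.25)(1.00) − (-0.35)(-0.30)] = 0.3550
  C_22 = (1.00)(1.00) − (-0.35)(-0.45) = 0.8425
  C_23 = −[(1.00)(-0.30) − (-0.25)(-0.45)] = 0.4125
  C_31 = (-0.25)(-0.30) − (-0.35)(0.90) = 0.3900
  C_32 = −[(1.00)(-0.30) − (-0.35)(-0.20)] = 0.3700
  C_33 = (1.00)(0.90) − (-0.25)(-0.20) = 0.8500
det(I−A) = Σ_j (I−A)_1j·C_1j = (1.00)(0.8100) + (-0.25)(0.3350) + (-0.35)(0.4650) = 0.5635
adj(I−A) = Cᵀ =
  [ 0.8100   0.3550   0.3900]
  [ 0.3350   0.8425   0.3700]
  [ 0.4650   0.4125   0.8500]
(I − A)⁻¹ = adj(I−A) / det(I−A) ≈
  [   1.4374     0.6300     0.6921]
  [   0.5945     1.4951     0.6566]
  [   0.8252     0.7320     1.5084]
Δx = (I − A)⁻¹ Δd with Δd having +75 in the Plastics component and 0 elsewhere.
So Δx_2 = L_21 · (+75), where L_21 = adj(I−A)_21 / det(I−A) = 0.3350 / 0.5635.
Δx_2 = 0.3350 × (+75) / 0.5635 = 25.125 / 0.5635 ≈ 44.59.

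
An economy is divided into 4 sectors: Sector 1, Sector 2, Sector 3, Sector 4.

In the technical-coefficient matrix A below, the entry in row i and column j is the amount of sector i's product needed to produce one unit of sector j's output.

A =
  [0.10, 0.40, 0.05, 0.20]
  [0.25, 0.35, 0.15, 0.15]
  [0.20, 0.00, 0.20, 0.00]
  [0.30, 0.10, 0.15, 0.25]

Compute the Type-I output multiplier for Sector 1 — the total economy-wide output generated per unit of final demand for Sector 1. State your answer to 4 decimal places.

m_1 = 4.1980

I − A =
  [   0.90    -0.40    -0.05    -0.20]
  [  -0.25     0.65    -0.15    -0.15]
  [  -0.20     0.00     0.80     0.00]
  [  -0.30    -0.10    -0.15     0.75]
Compute the cofactors C_ij = (−1)^(i+j)·(3×3 minor ij) of I−A; the adjugate is their transpose:
adj(I−A) = Cᵀ =
  [ 0.378000   0.256000   0.100125   0.152000]
  [ 0.213000   0.478500   0.131625   0.152500]
  [ 0.094500   0.064000   0.288250   0.038000]
  [ 0.198500   0.179000   0.115250   0.369500]
det(I−A) = Σ_j (I−A)_1j·C_1j = (0.90)(0.378000) + (-0.40)(0.213000) + (-0.05)(0.094500) + (-0.20)(0.198500) = 0.210575
(I − A)⁻¹ = adj(I−A) / det(I−A) ≈
  [   1.79508     1.21572     0.47548     0.72183]
  [   1.01152     2.27235     0.62507     0.72421]
  [   0.44877     0.30393     1.36887     0.18046]
  [   0.94266     0.85005     0.54731     1.75472]
The output multiplier for sector j is the column-j sum of the Leontief inverse (I − A)⁻¹ = adj(I−A) / det(I−A).
Column 1 of adj(I−A): (0.378000, 0.213000, 0.094500, 0.198500); det(I−A) = 0.210575.
m_1 = (0.378000 + 0.213000 + 0.094500 + 0.198500) / 0.210575 = 0.884 / 0.210575 ≈ 4.1980.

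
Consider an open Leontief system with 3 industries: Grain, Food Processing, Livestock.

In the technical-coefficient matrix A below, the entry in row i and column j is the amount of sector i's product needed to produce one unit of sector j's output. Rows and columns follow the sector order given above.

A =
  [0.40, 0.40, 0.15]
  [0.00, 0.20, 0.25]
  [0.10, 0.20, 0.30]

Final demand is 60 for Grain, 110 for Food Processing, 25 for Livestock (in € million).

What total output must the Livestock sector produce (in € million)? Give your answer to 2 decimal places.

I − A =
  [   0.60    -0.40    -0.15]
  [   0.00     0.80    -0.25]
  [  -0.10    -0.20     0.70]
Cofactors of I−A, C_ij = (−1)^(i+j)·(minor ij) (rows/columns in the sector order above):
  C_11 = (0.80)(0.70) − (-0.25)(-0.20) = 0.5100
  C_12 = −[(0.00)(0.70) − (-0.25)(-0.10)] = 0.0250
  C_13 = (0.00)(-0.20) − (0.80)(-0.10) = 0.0800
  C_21 = −[(-0.40)(0.70) − (-0.15)(-0.20)] = 0.3100
  C_22 = (0.60)(0.70) − (-0.15)(-0.10) = 0.4050
  C_23 = −[(0.60)(-0.20) − (-0.40)(-0.10)] = 0.1600
  C_31 = (-0.40)(-0.25) − (-0.15)(0.80) = 0.2200
  C_32 = −[(0.60)(-0.25) − (-0.15)(0.00)] = 0.1500
  C_33 = (0.60)(0.80) − (-0.40)(0.00) = 0.4800
det(I−A) = Σ_j (I−A)_1j·C_1j = (0.60)(0.5100) + (-0.40)(0.0250) + (-0.15)(0.0800) = 0.2840
adj(I−A) = Cᵀ =
  [ 0.5100   0.3100   0.2200]
  [ 0.0250   0.4050   0.1500]
  [ 0.0800   0.1600   0.4800]
(I − A)⁻¹ = adj(I−A) / det(I−A) ≈
  [   1.7958     1.0915     0.7746]
  [   0.0880     1.4261     0.5282]
  [   0.2817     0.5634     1.6901]
x = (I − A)⁻¹ d = adj(I−A)·d / det(I−A), with det(I−A) = 0.2840:
  x_1 = (0.5100·60 + 0.3100·110 + 0.2200·25) / 0.2840 = 70.20 / 0.2840 ≈ 247.18
  x_2 = (0.0250·60 + 0.4050·110 + 0.1500·25) / 0.2840 = 49.80 / 0.2840 ≈ 175.35
  x_3 = (0.0800·60 + 0.1600·110 + 0.4800·25) / 0.2840 = 34.40 / 0.2840 ≈ 121.13

x_3 = 121.13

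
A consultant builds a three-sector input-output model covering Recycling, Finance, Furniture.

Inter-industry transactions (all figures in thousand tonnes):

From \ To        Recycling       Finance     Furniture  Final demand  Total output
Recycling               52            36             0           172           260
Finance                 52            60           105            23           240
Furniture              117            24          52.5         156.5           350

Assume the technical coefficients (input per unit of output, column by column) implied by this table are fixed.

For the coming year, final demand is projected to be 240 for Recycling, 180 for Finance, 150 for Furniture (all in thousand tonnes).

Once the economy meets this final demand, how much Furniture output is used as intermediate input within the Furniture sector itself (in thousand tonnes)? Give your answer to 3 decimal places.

z_33 = 67.411

Technical coefficients a_ij = z_ij / X_j:
  a_11 = 52/260 = 0.20, a_21 = 52/260 = 0.20, a_31 = 117/260 = 0.45
  a_12 = 36/240 = 0.15, a_22 = 60/240 = 0.25, a_32 = 24/240 = 0.10
  a_13 = 0/350 = 0.00, a_23 = 105/350 = 0.30, a_33 = 52.5/350 = 0.15
I − A =
  [   0.80    -0.15     0.00]
  [  -0.20     0.75    -0.30]
  [  -0.45    -0.10     0.85]
Cofactors of I−A, C_ij = (−1)^(i+j)·(minor ij) (rows/columns in the sector order above):
  C_11 = (0.75)(0.85) − (-0.30)(-0.10) = 0.6075
  C_12 = −[(-0.20)(0.85) − (-0.30)(-0.45)] = 0.3050
  C_13 = (-0.20)(-0.10) − (0.75)(-0.45) = 0.3575
  C_21 = −[(-0.15)(0.85) − (0.00)(-0.10)] = 0.1275
  C_22 = (0.80)(0.85) − (0.00)(-0.45) = 0.6800
  C_23 = −[(0.80)(-0.10) − (-0.15)(-0.45)] = 0.1475
  C_31 = (-0.15)(-0.30) − (0.00)(0.75) = 0.0450
  C_32 = −[(0.80)(-0.30) − (0.00)(-0.20)] = 0.2400
  C_33 = (0.80)(0.75) − (-0.15)(-0.20) = 0.5700
det(I−A) = Σ_j (I−A)_1j·C_1j = (0.80)(0.6075) + (-0.15)(0.3050) + (0.00)(0.3575) = 0.44025
adj(I−A) = Cᵀ =
  [ 0.6075   0.1275   0.0450]
  [ 0.3050   0.6800   0.2400]
  [ 0.3575   0.1475   0.5700]
(I − A)⁻¹ = adj(I−A) / det(I−A) ≈
  [   1.3799     0.2896     0.1022]
  [   0.6928     1.5446     0.5451]
  [   0.8120     0.3350     1.2947]
First solve x = (I − A)⁻¹ d = adj(I−A)·d / det(I−A); in particular x_3 = (0.3575·240 + 0.1475·180 + 0.5700·150) / 0.44025 = 197.85 / 0.44025 ≈ 449.40375.
Intermediate flow from 3 to 3: z_33 = a_33 · x_3 = 0.15 × 197.85 / 0.44025 = 29.6775 / 0.44025 ≈ 67.411.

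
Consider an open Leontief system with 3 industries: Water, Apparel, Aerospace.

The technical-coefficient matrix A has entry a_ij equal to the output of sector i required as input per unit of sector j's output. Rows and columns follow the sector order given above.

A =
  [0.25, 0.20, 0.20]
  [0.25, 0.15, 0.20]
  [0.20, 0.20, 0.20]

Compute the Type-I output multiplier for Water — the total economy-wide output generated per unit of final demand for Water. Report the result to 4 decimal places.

m_1 = 2.8351

I − A =
  [   0.75    -0.20    -0.20]
  [  -0.25     0.85    -0.20]
  [  -0.20    -0.20     0.80]
Cofactors of I−A, C_ij = (−1)^(i+j)·(minor ij) (rows/columns in the sector order above):
  C_11 = (0.85)(0.80) − (-0.20)(-0.20) = 0.6400
  C_12 = −[(-0.25)(0.80) − (-0.20)(-0.20)] = 0.2400
  C_13 = (-0.25)(-0.20) − (0.85)(-0.20) = 0.2200
  C_21 = −[(-0.20)(0.80) − (-0.20)(-0.20)] = 0.2000
  C_22 = (0.75)(0.80) − (-0.20)(-0.20) = 0.5600
  C_23 = −[(0.75)(-0.20) − (-0.20)(-0.20)] = 0.1900
  C_31 = (-0.20)(-0.20) − (-0.20)(0.85) = 0.2100
  C_32 = −[(0.75)(-0.20) − (-0.20)(-0.25)] = 0.2000
  C_33 = (0.75)(0.85) − (-0.20)(-0.25) = 0.5875
det(I−A) = Σ_j (I−A)_1j·C_1j = (0.75)(0.6400) + (-0.20)(0.2400) + (-0.20)(0.2200) = 0.3880
adj(I−A) = Cᵀ =
  [ 0.6400   0.2000   0.2100]
  [ 0.2400   0.5600   0.2000]
  [ 0.2200   0.1900   0.5875]
(I − A)⁻¹ = adj(I−A) / det(I−A) ≈
  [   1.64948     0.51546     0.54124]
  [   0.61856     1.44330     0.51546]
  [   0.56701     0.48969     1.51418]
The output multiplier for sector j is the column-j sum of the Leontief inverse (I − A)⁻¹ = adj(I−A) / det(I−A).
Column 1 of adj(I−A): (0.6400, 0.2400, 0.2200); det(I−A) = 0.3880.
m_1 = (0.6400 + 0.2400 + 0.2200) / 0.3880 = 1.10 / 0.3880 ≈ 2.8351.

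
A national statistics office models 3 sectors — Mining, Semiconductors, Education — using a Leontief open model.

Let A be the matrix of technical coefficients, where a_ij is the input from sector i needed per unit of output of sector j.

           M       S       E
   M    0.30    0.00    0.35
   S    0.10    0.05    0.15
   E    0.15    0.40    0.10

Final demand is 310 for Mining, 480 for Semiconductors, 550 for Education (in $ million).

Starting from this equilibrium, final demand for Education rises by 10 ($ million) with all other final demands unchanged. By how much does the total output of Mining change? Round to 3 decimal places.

Δx_M = 6.750

I − A =
  [   0.70     0.00    -0.35]
  [  -0.10     0.95    -0.15]
  [  -0.15    -0.40     0.90]
Cofactors of I−A, C_ij = (−1)^(i+j)·(minor ij) (rows/columns in the sector order above):
  C_11 = (0.95)(0.90) − (-0.15)(-0.40) = 0.7950
  C_12 = −[(-0.10)(0.90) − (-0.15)(-0.15)] = 0.1125
  C_13 = (-0.10)(-0.40) − (0.95)(-0.15) = 0.1825
  C_21 = −[(0.00)(0.90) − (-0.35)(-0.40)] = 0.1400
  C_22 = (0.70)(0.90) − (-0.35)(-0.15) = 0.5775
  C_23 = −[(0.70)(-0.40) − (0.00)(-0.15)] = 0.2800
  C_31 = (0.00)(-0.15) − (-0.35)(0.95) = 0.3325
  C_32 = −[(0.70)(-0.15) − (-0.35)(-0.10)] = 0.1400
  C_33 = (0.70)(0.95) − (0.00)(-0.10) = 0.6650
det(I−A) = Σ_j (I−A)_1j·C_1j = (0.70)(0.7950) + (0.00)(0.1125) + (-0.35)(0.1825) = 0.492625
adj(I−A) = Cᵀ =
  [ 0.7950   0.1400   0.3325]
  [ 0.1125   0.5775   0.1400]
  [ 0.1825   0.2800   0.6650]
(I − A)⁻¹ = adj(I−A) / det(I−A) ≈
  [   1.6138     0.2842     0.6750]
  [   0.2284     1.1723     0.2842]
  [   0.3705     0.5684     1.3499]
Δx = (I − A)⁻¹ Δd with Δd having +10 in the Education component and 0 elsewhere.
So Δx_M = L_ME · (+10), where L_ME = adj(I−A)_ME / det(I−A) = 0.3325 / 0.492625.
Δx_M = 0.3325 × (+10) / 0.492625 = 3.325 / 0.492625 ≈ 6.750.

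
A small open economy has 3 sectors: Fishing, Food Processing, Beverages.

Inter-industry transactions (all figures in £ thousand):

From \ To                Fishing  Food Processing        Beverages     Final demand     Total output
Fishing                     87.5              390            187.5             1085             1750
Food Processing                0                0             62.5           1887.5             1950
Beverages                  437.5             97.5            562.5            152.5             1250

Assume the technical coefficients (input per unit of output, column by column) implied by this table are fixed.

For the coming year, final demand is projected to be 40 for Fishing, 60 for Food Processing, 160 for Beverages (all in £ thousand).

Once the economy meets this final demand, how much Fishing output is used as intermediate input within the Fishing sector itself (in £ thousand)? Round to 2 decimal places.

Technical coefficients a_ij = z_ij / X_j:
  a_11 = 87.5/1750 = 0.05, a_21 = 0/1750 = 0.00, a_31 = 437.5/1750 = 0.25
  a_12 = 390/1950 = 0.20, a_22 = 0/1950 = 0.00, a_32 = 97.5/1950 = 0.05
  a_13 = 187.5/1250 = 0.15, a_23 = 62.5/1250 = 0.05, a_33 = 562.5/1250 = 0.45
I − A =
  [   0.95    -0.20    -0.15]
  [   0.00     1.00    -0.05]
  [  -0.25    -0.05     0.55]
Cofactors of I−A, C_ij = (−1)^(i+j)·(minor ij) (rows/columns in the sector order above):
  C_11 = (1.00)(0.55) − (-0.05)(-0.05) = 0.5475
  C_12 = −[(0.00)(0.55) − (-0.05)(-0.25)] = 0.0125
  C_13 = (0.00)(-0.05) − (1.00)(-0.25) = 0.2500
  C_21 = −[(-0.20)(0.55) − (-0.15)(-0.05)] = 0.1175
  C_22 = (0.95)(0.55) − (-0.15)(-0.25) = 0.4850
  C_23 = −[(0.95)(-0.05) − (-0.20)(-0.25)] = 0.0975
  C_31 = (-0.20)(-0.05) − (-0.15)(1.00) = 0.1600
  C_32 = −[(0.95)(-0.05) − (-0.15)(0.00)] = 0.0475
  C_33 = (0.95)(1.00) − (-0.20)(0.00) = 0.9500
det(I−A) = Σ_j (I−A)_1j·C_1j = (0.95)(0.5475) + (-0.20)(0.0125) + (-0.15)(0.2500) = 0.480125
adj(I−A) = Cᵀ =
  [ 0.5475   0.1175   0.1600]
  [ 0.0125   0.4850   0.0475]
  [ 0.2500   0.0975   0.9500]
(I − A)⁻¹ = adj(I−A) / det(I−A) ≈
  [   1.1403     0.2447     0.3332]
  [   0.0260     1.0102     0.0989]
  [   0.5207     0.2031     1.9787]
First solve x = (I − A)⁻¹ d = adj(I−A)·d / det(I−A); in particular x_1 = (0.5475·40 + 0.1175·60 + 0.1600·160) / 0.480125 = 54.55 / 0.480125 ≈ 113.6162.
Intermediate flow from 1 to 1: z_11 = a_11 · x_1 = 0.05 × 54.55 / 0.480125 = 2.7275 / 0.480125 ≈ 5.68.

z_11 = 5.68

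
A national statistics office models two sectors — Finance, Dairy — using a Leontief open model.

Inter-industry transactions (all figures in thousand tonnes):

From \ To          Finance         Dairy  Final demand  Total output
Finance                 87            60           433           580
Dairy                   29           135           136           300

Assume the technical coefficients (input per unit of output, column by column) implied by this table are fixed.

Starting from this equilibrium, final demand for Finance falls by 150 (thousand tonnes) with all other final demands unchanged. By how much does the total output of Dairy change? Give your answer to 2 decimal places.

Technical coefficients a_ij = z_ij / X_j:
  a_FF = 87/580 = 0.15, a_DF = 29/580 = 0.05
  a_FD = 60/300 = 0.20, a_DD = 135/300 = 0.45
I − A =
  [   0.85    -0.20]
  [  -0.05     0.55]
det(I−A) = (0.85)(0.55) − (-0.20)(-0.05) = 0.4575
adj(I−A) = [[0.55, 0.20], [0.05, 0.85]]
(I − A)⁻¹ = adj(I−A) / det(I−A) ≈
  [   1.2022     0.4372]
  [   0.1093     1.8579]
Δx = (I − A)⁻¹ Δd with Δd having -150 in the Finance component and 0 elsewhere.
So Δx_D = L_DF · (-150), where L_DF = adj(I−A)_DF / det(I−A) = 0.05 / 0.4575.
Δx_D = 0.05 × (-150) / 0.4575 = -7.50 / 0.4575 ≈ -16.39.

Δx_D = -16.39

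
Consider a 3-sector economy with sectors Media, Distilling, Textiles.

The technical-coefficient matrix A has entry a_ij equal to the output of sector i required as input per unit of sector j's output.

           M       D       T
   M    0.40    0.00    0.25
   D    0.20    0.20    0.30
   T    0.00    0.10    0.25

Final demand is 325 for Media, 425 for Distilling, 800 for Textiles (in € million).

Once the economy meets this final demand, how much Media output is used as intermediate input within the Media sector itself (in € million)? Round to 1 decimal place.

I − A =
  [   0.60     0.00    -0.25]
  [  -0.20     0.80    -0.30]
  [   0.00    -0.10     0.75]
Cofactors of I−A, C_ij = (−1)^(i+j)·(minor ij) (rows/columns in the sector order above):
  C_11 = (0.80)(0.75) − (-0.30)(-0.10) = 0.5700
  C_12 = −[(-0.20)(0.75) − (-0.30)(0.00)] = 0.1500
  C_13 = (-0.20)(-0.10) − (0.80)(0.00) = 0.0200
  C_21 = −[(0.00)(0.75) − (-0.25)(-0.10)] = 0.0250
  C_22 = (0.60)(0.75) − (-0.25)(0.00) = 0.4500
  C_23 = −[(0.60)(-0.10) − (0.00)(0.00)] = 0.0600
  C_31 = (0.00)(-0.30) − (-0.25)(0.80) = 0.2000
  C_32 = −[(0.60)(-0.30) − (-0.25)(-0.20)] = 0.2300
  C_33 = (0.60)(0.80) − (0.00)(-0.20) = 0.4800
det(I−A) = Σ_j (I−A)_1j·C_1j = (0.60)(0.5700) + (0.00)(0.1500) + (-0.25)(0.0200) = 0.3370
adj(I−A) = Cᵀ =
  [ 0.5700   0.0250   0.2000]
  [ 0.1500   0.4500   0.2300]
  [ 0.0200   0.0600   0.4800]
(I − A)⁻¹ = adj(I−A) / det(I−A) ≈
  [   1.6914     0.0742     0.5935]
  [   0.4451     1.3353     0.6825]
  [   0.0593     0.1780     1.4243]
First solve x = (I − A)⁻¹ d = adj(I−A)·d / det(I−A); in particular x_M = (0.5700·325 + 0.0250·425 + 0.2000·800) / 0.3370 = 355.875 / 0.3370 ≈ 1056.009.
Intermediate flow from M to M: z_MM = a_MM · x_M = 0.40 × 355.875 / 0.3370 = 142.35 / 0.3370 ≈ 422.4.

z_MM = 422.4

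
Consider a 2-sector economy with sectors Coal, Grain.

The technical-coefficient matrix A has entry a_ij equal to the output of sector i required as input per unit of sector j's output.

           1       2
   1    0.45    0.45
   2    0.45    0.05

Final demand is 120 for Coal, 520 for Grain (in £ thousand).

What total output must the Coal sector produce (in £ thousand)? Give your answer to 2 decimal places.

I − A =
  [   0.55    -0.45]
  [  -0.45     0.95]
det(I−A) = (0.55)(0.95) − (-0.45)(-0.45) = 0.3200
adj(I−A) = [[0.95, 0.45], [0.45, 0.55]]
(I − A)⁻¹ = adj(I−A) / det(I−A) ≈
  [   2.9688     1.4063]
  [   1.4063     1.7188]
x = (I − A)⁻¹ d = adj(I−A)·d / det(I−A), with det(I−A) = 0.3200:
  x_1 = (0.95·120 + 0.45·520) / 0.3200 = 348.00 / 0.3200 = 1087.50
  x_2 = (0.45·120 + 0.55·520) / 0.3200 = 340.00 / 0.3200 = 1062.50

x_1 = 1087.50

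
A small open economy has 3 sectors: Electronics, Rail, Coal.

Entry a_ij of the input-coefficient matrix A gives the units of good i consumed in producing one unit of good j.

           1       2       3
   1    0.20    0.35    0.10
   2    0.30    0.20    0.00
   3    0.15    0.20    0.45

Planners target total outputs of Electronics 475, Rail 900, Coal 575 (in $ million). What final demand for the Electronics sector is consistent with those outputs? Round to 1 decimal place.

d_1 = 7.5

I − A =
  [   0.80    -0.35    -0.10]
  [  -0.30     0.80     0.00]
  [  -0.15    -0.20     0.55]
d = (I − A) x:
  d_1 = (+0.80)·475 + (-0.35)·900 + (-0.10)·575 = 7.5
  d_2 = (-0.30)·475 + (+0.80)·900 + (+0.00)·575 = 577.5
  d_3 = (-0.15)·475 + (-0.20)·900 + (+0.55)·575 = 65.0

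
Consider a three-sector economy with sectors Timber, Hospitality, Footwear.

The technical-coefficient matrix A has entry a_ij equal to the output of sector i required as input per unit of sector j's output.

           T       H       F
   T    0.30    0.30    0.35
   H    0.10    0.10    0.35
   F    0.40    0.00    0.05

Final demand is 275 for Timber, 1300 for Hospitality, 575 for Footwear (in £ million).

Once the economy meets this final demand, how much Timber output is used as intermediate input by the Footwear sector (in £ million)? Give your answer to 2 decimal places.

z_TF = 522.39

I − A =
  [   0.70    -0.30    -0.35]
  [  -0.10     0.90    -0.35]
  [  -0.40     0.00     0.95]
Cofactors of I−A, C_ij = (−1)^(i+j)·(minor ij) (rows/columns in the sector order above):
  C_11 = (0.90)(0.95) − (-0.35)(0.00) = 0.8550
  C_12 = −[(-0.10)(0.95) − (-0.35)(-0.40)] = 0.2350
  C_13 = (-0.10)(0.00) − (0.90)(-0.40) = 0.3600
  C_21 = −[(-0.30)(0.95) − (-0.35)(0.00)] = 0.2850
  C_22 = (0.70)(0.95) − (-0.35)(-0.40) = 0.5250
  C_23 = −[(0.70)(0.00) − (-0.30)(-0.40)] = 0.1200
  C_31 = (-0.30)(-0.35) − (-0.35)(0.90) = 0.4200
  C_32 = −[(0.70)(-0.35) − (-0.35)(-0.10)] = 0.2800
  C_33 = (0.70)(0.90) − (-0.30)(-0.10) = 0.6000
det(I−A) = Σ_j (I−A)_1j·C_1j = (0.70)(0.8550) + (-0.30)(0.2350) + (-0.35)(0.3600) = 0.4020
adj(I−A) = Cᵀ =
  [ 0.8550   0.2850   0.4200]
  [ 0.2350   0.5250   0.2800]
  [ 0.3600   0.1200   0.6000]
(I − A)⁻¹ = adj(I−A) / det(I−A) ≈
  [   2.1269     0.7090     1.0448]
  [   0.5846     1.3060     0.6965]
  [   0.8955     0.2985     1.4925]
First solve x = (I − A)⁻¹ d = adj(I−A)·d / det(I−A); in particular x_F = (0.3600·275 + 0.1200·1300 + 0.6000·575) / 0.4020 = 600.00 / 0.4020 ≈ 1492.5373.
Intermediate flow from T to F: z_TF = a_TF · x_F = 0.35 × 600.00 / 0.4020 = 210.00 / 0.4020 ≈ 522.39.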